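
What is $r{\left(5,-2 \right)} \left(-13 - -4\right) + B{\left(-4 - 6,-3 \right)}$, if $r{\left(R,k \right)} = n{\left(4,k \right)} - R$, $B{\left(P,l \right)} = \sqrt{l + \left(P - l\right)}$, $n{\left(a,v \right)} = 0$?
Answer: $45 + i \sqrt{10} \approx 45.0 + 3.1623 i$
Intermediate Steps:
$B{\left(P,l \right)} = \sqrt{P}$
$r{\left(R,k \right)} = - R$ ($r{\left(R,k \right)} = 0 - R = - R$)
$r{\left(5,-2 \right)} \left(-13 - -4\right) + B{\left(-4 - 6,-3 \right)} = \left(-1\right) 5 \left(-13 - -4\right) + \sqrt{-4 - 6} = - 5 \left(-13 + 4\right) + \sqrt{-4 - 6} = \left(-5\right) \left(-9\right) + \sqrt{-10} = 45 + i \sqrt{10}$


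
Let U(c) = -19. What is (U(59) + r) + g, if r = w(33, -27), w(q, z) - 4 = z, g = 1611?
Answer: 1569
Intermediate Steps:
w(q, z) = 4 + z
r = -23 (r = 4 - 27 = -23)
(U(59) + r) + g = (-19 - 23) + 1611 = -42 + 1611 = 1569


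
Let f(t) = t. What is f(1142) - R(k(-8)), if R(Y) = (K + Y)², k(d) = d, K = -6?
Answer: 946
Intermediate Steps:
R(Y) = (-6 + Y)²
f(1142) - R(k(-8)) = 1142 - (-6 - 8)² = 1142 - 1*(-14)² = 1142 - 1*196 = 1142 - 196 = 946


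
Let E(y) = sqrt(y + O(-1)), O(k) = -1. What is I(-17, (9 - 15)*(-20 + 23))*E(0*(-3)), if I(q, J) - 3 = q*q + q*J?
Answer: 598*I ≈ 598.0*I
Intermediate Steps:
E(y) = sqrt(-1 + y) (E(y) = sqrt(y - 1) = sqrt(-1 + y))
I(q, J) = 3 + q**2 + J*q (I(q, J) = 3 + (q*q + q*J) = 3 + (q**2 + J*q) = 3 + q**2 + J*q)
I(-17, (9 - 15)*(-20 + 23))*E(0*(-3)) = (3 + (-17)**2 + ((9 - 15)*(-20 + 23))*(-17))*sqrt(-1 + 0*(-3)) = (3 + 289 - 6*3*(-17))*sqrt(-1 + 0) = (3 + 289 - 18*(-17))*sqrt(-1) = (3 + 289 + 306)*I = 598*I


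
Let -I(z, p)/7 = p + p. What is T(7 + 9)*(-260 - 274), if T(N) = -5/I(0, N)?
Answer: -1335/112 ≈ -11.920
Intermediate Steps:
I(z, p) = -14*p (I(z, p) = -7*(p + p) = -14*p)
T(N) = 5/(14*N) (T(N) = -5*(-1/(14*N)) = -(-5)/(14*N) = 5/(14*N))
T(7 + 9)*(-260 - 274) = (5/(14*(7 + 9)))*(-260 - 274) = ((5/14)/16)*(-534) = ((5/14)*(1/16))*(-534) = (5/224)*(-534) = -1335/112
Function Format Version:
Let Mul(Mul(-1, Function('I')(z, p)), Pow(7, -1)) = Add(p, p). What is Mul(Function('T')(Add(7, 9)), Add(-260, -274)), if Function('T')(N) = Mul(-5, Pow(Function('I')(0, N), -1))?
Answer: Rational(-1335, 112) ≈ -11.920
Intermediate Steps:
Function('I')(z, p) = Mul(-14, p) (Function('I')(z, p) = Mul(-7, Add(p, p)) = Mul(-7, Mul(2, p)) = Mul(-14, p))
Function('T')(N) = Mul(Rational(5, 14), Pow(N, -1)) (Function('T')(N) = Mul(-5, Pow(Mul(-14, N), -1)) = Mul(-5, Mul(Rational(-1, 14), Pow(N, -1))) = Mul(Rational(5, 14), Pow(N, -1)))
Mul(Function('T')(Add(7, 9)), Add(-260, -274)) = Mul(Mul(Rational(5, 14), Pow(Add(7, 9), -1)), Add(-260, -274)) = Mul(Mul(Rational(5, 14), Pow(16, -1)), -534) = Mul(Mul(Rational(5, 14), Rational(1, 16)), -534) = Mul(Rational(5, 224), -534) = Rational(-1335, 112)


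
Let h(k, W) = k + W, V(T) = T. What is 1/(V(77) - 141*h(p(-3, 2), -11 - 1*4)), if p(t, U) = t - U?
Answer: 1/2897 ≈ 0.00034518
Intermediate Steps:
h(k, W) = W + k
1/(V(77) - 141*h(p(-3, 2), -11 - 1*4)) = 1/(77 - 141*((-11 - 1*4) + (-3 - 1*2))) = 1/(77 - 141*((-11 - 4) + (-3 - 2))) = 1/(77 - 141*(-15 - 5)) = 1/(77 - 141*(-20)) = 1/(77 + 2820) = 1/2897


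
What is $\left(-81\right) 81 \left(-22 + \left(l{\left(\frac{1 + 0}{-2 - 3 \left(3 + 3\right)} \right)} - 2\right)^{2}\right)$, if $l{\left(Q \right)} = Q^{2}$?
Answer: $\frac{18906171039}{160000} \approx 1.1816 \cdot 10^{5}$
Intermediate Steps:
$\left(-81\right) 81 \left(-22 + \left(l{\left(\frac{1 + 0}{-2 - 3 \left(3 + 3\right)} \right)} - 2\right)^{2}\right) = \left(-81\right) 81 \left(-22 + \left(\left(\frac{1 + 0}{-2 - 3 \left(3 + 3\right)}\right)^{2} - 2\right)^{2}\right) = - 6561 \left(-22 + \left(\left(1 \frac{1}{-2 - 18}\right)^{2} - 2\right)^{2}\right) = - 6561 \left(-22 + \left(\left(1 \frac{1}{-20}\right)^{2} - 2\right)^{2}\right) = - 6561 \left(-22 + \left(\left(1 \left(- \frac{1}{20}\right)\right)^{2} - 2\right)^{2}\right) = - 6561 \left(-22 + \left(\left(- \frac{1}{20}\right)^{2} - 2\right)^{2}\right) = - 6561 \left(-22 + \left(\frac{1}{400} - 2\right)^{2}\right) = - 6561 \left(-22 + \left(- \frac{799}{400}\right)^{2}\right) = - 6561 \left(-22 + \frac{638401}{160000}\right) = \left(-6561\right) \left(- \frac{2881599}{160000}\right) = \frac{18906171039}{160000}$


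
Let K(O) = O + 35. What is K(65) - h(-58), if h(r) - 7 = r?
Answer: 151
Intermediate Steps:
h(r) = 7 + r
K(O) = 35 + O
K(65) - h(-58) = (35 + 65) - (7 - 58) = 100 - 1*(-51) = 100 + 51 = 151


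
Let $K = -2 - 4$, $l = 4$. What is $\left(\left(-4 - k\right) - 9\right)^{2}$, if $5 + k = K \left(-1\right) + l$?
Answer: $324$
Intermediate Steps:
$K = -6$ ($K = -2 - 4 = -6$)
$k = 5$ ($k = -5 + \left(\left(-6\right) \left(-1\right) + 4\right) = -5 + \left(6 + 4\right) = -5 + 10 = 5$)
$\left(\left(-4 - k\right) - 9\right)^{2} = \left(\left(-4 - 5\right) - 9\right)^{2} = \left(-9 - 9\right)^{2} = \left(-18\right)^{2} = 324$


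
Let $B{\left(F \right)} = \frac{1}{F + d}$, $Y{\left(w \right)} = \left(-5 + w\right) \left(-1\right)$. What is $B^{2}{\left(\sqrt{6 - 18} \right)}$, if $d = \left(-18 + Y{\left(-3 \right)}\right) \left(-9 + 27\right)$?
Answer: $\frac{i}{12 \left(60 \sqrt{3} + 2699 i\right)} \approx 3.083 \cdot 10^{-5} + 1.1871 \cdot 10^{-6} i$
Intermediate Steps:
$Y{\left(w \right)} = 5 - w$
$d = -180$ ($d = \left(-18 + \left(5 - -3\right)\right) \left(-9 + 27\right) = \left(-18 + \left(5 + 3\right)\right) 18 = \left(-18 + 8\right) 18 = \left(-10\right) 18 = -180$)
$B{\left(F \right)} = \frac{1}{-180 + F}$ ($B{\left(F \right)} = \frac{1}{F - 180} = \frac{1}{-180 + F}$)
$B^{2}{\left(\sqrt{6 - 18} \right)} = \left(\frac{1}{-180 + \sqrt{6 - 18}}\right)^{2} = \left(\frac{1}{-180 + \sqrt{-12}}\right)^{2} = \left(\frac{1}{-180 + 2 i \sqrt{3}}\right)^{2} = \frac{1}{\left(-180 + 2 i \sqrt{3}\right)^{2}}$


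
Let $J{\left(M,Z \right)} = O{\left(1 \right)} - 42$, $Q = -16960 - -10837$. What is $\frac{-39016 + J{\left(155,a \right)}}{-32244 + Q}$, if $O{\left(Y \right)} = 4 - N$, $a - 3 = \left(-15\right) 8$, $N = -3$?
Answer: $\frac{4339}{4263} \approx 1.0178$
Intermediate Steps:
$a = -117$ ($a = 3 - 120 = -117$)
$O{\left(Y \right)} = 7$ ($O{\left(Y \right)} = 4 - -3 = 4 + 3 = 7$)
$Q = -6123$ ($Q = -16960 + 10837 = -6123$)
$J{\left(M,Z \right)} = -35$ ($J{\left(M,Z \right)} = 7 - 42 = -35$)
$\frac{-39016 + J{\left(155,a \right)}}{-32244 + Q} = \frac{-39016 - 35}{-32244 - 6123} = - \frac{39051}{-38367} = \left(-39051\right) \left(- \frac{1}{38367}\right) = \frac{4339}{4263}$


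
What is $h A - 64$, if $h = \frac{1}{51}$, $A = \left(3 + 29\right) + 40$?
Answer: $- \frac{1064}{17} \approx -62.588$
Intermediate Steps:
$A = 72$ ($A = 32 + 40 = 72$)
$h = \frac{1}{51} \approx 0.019608$
$h A - 64 = \frac{1}{51} \cdot 72 - 64 = \frac{24}{17} - 64 = - \frac{1064}{17}$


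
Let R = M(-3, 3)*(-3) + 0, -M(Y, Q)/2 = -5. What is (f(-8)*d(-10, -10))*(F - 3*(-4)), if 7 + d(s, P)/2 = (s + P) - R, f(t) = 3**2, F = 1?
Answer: 702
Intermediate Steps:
M(Y, Q) = 10 (M(Y, Q) = -2*(-5) = 10)
R = -30 (R = 10*(-3) + 0 = -30 + 0 = -30)
f(t) = 9
d(s, P) = 46 + 2*P + 2*s (d(s, P) = -14 + 2*((s + P) - 1*(-30)) = -14 + 2*((P + s) + 30) = -14 + 2*(30 + P + s) = -14 + (60 + 2*P + 2*s) = 46 + 2*P + 2*s)
(f(-8)*d(-10, -10))*(F - 3*(-4)) = (9*(46 + 2*(-10) + 2*(-10)))*(1 - 3*(-4)) = (9*(46 - 20 - 20))*(1 + 12) = (9*6)*13 = 54*13 = 702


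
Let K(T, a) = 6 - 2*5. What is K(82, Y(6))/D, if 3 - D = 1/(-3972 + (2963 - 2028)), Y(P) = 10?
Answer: -3037/2278 ≈ -1.3332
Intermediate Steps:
K(T, a) = -4 (K(T, a) = 6 - 10 = -4)
D = 9112/3037 (D = 3 - 1/(-3972 + (2963 - 2028)) = 3 - 1/(-3972 + 935) = 3 - 1/(-3037) = 3 - 1*(-1/3037) = 3 + 1/3037 = 9112/3037 ≈ 3.0003)
K(82, Y(6))/D = -4/9112/3037 = -4*3037/9112 = -3037/2278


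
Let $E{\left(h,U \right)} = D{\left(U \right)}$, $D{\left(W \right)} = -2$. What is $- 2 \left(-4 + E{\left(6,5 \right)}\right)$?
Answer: $12$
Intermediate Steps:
$E{\left(h,U \right)} = -2$
$- 2 \left(-4 + E{\left(6,5 \right)}\right) = - 2 \left(-4 - 2\right) = \left(-2\right) \left(-6\right) = 12$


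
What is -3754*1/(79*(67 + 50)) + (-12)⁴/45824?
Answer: 76717/1654497 ≈ 0.046369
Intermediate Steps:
-3754*1/(79*(67 + 50)) + (-12)⁴/45824 = -3754/(79*117) + 20736*(1/45824) = -3754/9243 + 81/179 = 76717/1654497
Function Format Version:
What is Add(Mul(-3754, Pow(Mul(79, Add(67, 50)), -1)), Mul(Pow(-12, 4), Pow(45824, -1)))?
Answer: Rational(76717, 1654497) ≈ 0.046369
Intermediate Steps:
Add(Mul(-3754, Pow(Mul(79, Add(67, 50)), -1)), Mul(Pow(-12, 4), Pow(45824, -1))) = Add(Mul(-3754, Pow(Mul(79, 117), -1)), Mul(20736, Rational(1, 45824))) = Add(Mul(-3754, Pow(9243, -1)), Rational(81, 179)) = Add(Mul(-3754, Rational(1, 9243)), Rational(81, 179)) = Add(Rational(-3754, 9243), Rational(81, 179)) = Rational(76717, 1654497)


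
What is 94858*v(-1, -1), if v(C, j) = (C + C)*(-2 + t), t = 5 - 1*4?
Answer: 189716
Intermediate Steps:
t = 1 (t = 5 - 4 = 1)
v(C, j) = -2*C (v(C, j) = (C + C)*(-2 + 1) = (2*C)*(-1) = -2*C)
94858*v(-1, -1) = 94858*(-2*(-1)) = 94858*2 = 189716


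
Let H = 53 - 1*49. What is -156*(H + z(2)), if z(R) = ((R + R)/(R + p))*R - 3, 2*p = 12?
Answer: -312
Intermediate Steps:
p = 6 (p = (1/2)*12 = 6)
H = 4 (H = 53 - 49 = 4)
z(R) = -3 + 2*R**2/(6 + R) (z(R) = ((R + R)/(R + 6))*R - 3 = ((2*R)/(6 + R))*R - 3 = (2*R/(6 + R))*R - 3 = 2*R**2/(6 + R) - 3 = -3 + 2*R**2/(6 + R))
-156*(H + z(2)) = -156*(4 + (-18 - 3*2 + 2*2**2)/(6 + 2)) = -156*(4 + (-18 - 6 + 2*4)/8) = -156*(4 + (-18 - 6 + 8)/8) = -156*(4 + (1/8)*(-16)) = -156*(4 - 2) = -156*2 = -312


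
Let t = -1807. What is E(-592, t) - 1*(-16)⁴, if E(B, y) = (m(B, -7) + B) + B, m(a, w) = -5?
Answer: -66725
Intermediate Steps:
E(B, y) = -5 + 2*B (E(B, y) = (-5 + B) + B = -5 + 2*B)
E(-592, t) - 1*(-16)⁴ = (-5 + 2*(-592)) - 1*(-16)⁴ = (-5 - 1184) - 1*65536 = -1189 - 65536 = -66725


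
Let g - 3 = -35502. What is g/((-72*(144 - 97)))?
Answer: 11833/1128 ≈ 10.490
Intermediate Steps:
g = -35499 (g = 3 - 35502 = -35499)
g/((-72*(144 - 97))) = -35499*(-1/(72*(144 - 97))) = -35499/((-72*47)) = -35499/(-3384) = -35499*(-1/3384) = 11833/1128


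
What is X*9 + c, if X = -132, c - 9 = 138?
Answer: -1041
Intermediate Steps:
c = 147 (c = 9 + 138 = 147)
X*9 + c = -132*9 + 147 = -1188 + 147 = -1041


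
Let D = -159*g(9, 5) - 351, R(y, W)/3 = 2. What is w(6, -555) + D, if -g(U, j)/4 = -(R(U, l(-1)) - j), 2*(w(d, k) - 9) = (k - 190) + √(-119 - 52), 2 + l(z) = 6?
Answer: -2701/2 + 3*I*√19/2 ≈ -1350.5 + 6.5383*I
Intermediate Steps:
l(z) = 4 (l(z) = -2 + 6 = 4)
R(y, W) = 6 (R(y, W) = 3*2 = 6)
w(d, k) = -86 + k/2 + 3*I*√19/2 (w(d, k) = 9 + ((k - 190) + √(-119 - 52))/2 = 9 + ((-190 + k) + √(-171))/2 = 9 + ((-190 + k) + 3*I*√19)/2 = 9 + (-190 + k + 3*I*√19)/2 = 9 + (-95 + k/2 + 3*I*√19/2) = -86 + k/2 + 3*I*√19/2)
g(U, j) = 24 - 4*j (g(U, j) = -(-4)*(6 - j) = -4*(-6 + j) = 24 - 4*j)
D = -987 (D = -159*(24 - 4*5) - 351 = -159*(24 - 20) - 351 = -159*4 - 351 = -636 - 351 = -987)
w(6, -555) + D = (-86 + (½)*(-555) + 3*I*√19/2) - 987 = (-86 - 555/2 + 3*I*√19/2) - 987 = (-727/2 + 3*I*√19/2) - 987 = -2701/2 + 3*I*√19/2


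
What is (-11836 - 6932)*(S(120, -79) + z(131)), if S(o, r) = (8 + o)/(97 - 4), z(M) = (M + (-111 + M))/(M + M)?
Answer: -148827112/4061 ≈ -36648.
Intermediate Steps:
z(M) = (-111 + 2*M)/(2*M) (z(M) = (-111 + 2*M)/((2*M)) = (-111 + 2*M)*(1/(2*M)) = (-111 + 2*M)/(2*M))
S(o, r) = 8/93 + o/93 (S(o, r) = (8 + o)/93 = (8 + o)*(1/93) = 8/93 + o/93)
(-11836 - 6932)*(S(120, -79) + z(131)) = (-11836 - 6932)*((8/93 + (1/93)*120) + (-111/2 + 131)/131) = -18768*((8/93 + 40/31) + (1/131)*(151/2)) = -18768*(128/93 + 151/262) = -18768*47579/24366 = -148827112/4061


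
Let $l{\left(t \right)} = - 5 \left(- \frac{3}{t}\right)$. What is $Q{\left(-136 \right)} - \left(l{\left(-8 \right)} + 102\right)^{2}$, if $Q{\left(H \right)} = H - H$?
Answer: $- \frac{641601}{64} \approx -10025.0$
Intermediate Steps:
$Q{\left(H \right)} = 0$
$l{\left(t \right)} = \frac{15}{t}$
$Q{\left(-136 \right)} - \left(l{\left(-8 \right)} + 102\right)^{2} = 0 - \left(\frac{15}{-8} + 102\right)^{2} = 0 - \left(15 \left(- \frac{1}{8}\right) + 102\right)^{2} = 0 - \left(- \frac{15}{8} + 102\right)^{2} = 0 - \left(\frac{801}{8}\right)^{2} = 0 - \frac{641601}{64} = - \frac{641601}{64}$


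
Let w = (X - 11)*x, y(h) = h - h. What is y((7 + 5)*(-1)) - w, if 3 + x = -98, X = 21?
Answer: 1010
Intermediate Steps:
y(h) = 0
x = -101 (x = -3 - 98 = -101)
w = -1010 (w = (21 - 11)*(-101) = 10*(-101) = -1010)
y((7 + 5)*(-1)) - w = 0 - 1*(-1010) = 0 + 1010 = 1010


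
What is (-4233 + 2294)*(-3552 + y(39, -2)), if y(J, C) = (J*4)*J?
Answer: -4909548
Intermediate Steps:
y(J, C) = 4*J² (y(J, C) = (4*J)*J = 4*J²)
(-4233 + 2294)*(-3552 + y(39, -2)) = (-4233 + 2294)*(-3552 + 4*39²) = -1939*(-3552 + 4*1521) = -1939*(-3552 + 6084) = -1939*2532 = -4909548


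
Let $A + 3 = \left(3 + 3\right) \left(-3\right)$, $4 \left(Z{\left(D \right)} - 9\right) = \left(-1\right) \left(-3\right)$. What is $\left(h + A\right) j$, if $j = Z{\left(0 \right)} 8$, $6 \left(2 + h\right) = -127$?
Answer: $-3445$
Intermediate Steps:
$Z{\left(D \right)} = \frac{39}{4}$ ($Z{\left(D \right)} = 9 + \frac{\left(-1\right) \left(-3\right)}{4} = 9 + \frac{1}{4} \cdot 3 = 9 + \frac{3}{4} = \frac{39}{4}$)
$h = - \frac{139}{6}$ ($h = -2 + \frac{1}{6} \left(-127\right) = -2 - \frac{127}{6} = - \frac{139}{6} \approx -23.167$)
$A = -21$ ($A = -3 + \left(3 + 3\right) \left(-3\right) = -3 + 6 \left(-3\right) = -3 - 18 = -21$)
$j = 78$ ($j = \frac{39}{4} \cdot 8 = 78$)
$\left(h + A\right) j = \left(- \frac{139}{6} - 21\right) 78 = \left(- \frac{265}{6}\right) 78 = -3445$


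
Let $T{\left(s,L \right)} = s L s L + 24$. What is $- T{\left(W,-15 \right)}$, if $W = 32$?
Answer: $-230424$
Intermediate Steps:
$T{\left(s,L \right)} = 24 + L^{2} s^{2}$ ($T{\left(s,L \right)} = L s s L + 24 = L s^{2} L + 24 = L^{2} s^{2} + 24 = 24 + L^{2} s^{2}$)
$- T{\left(W,-15 \right)} = - (24 + \left(-15\right)^{2} \cdot 32^{2}) = - (24 + 225 \cdot 1024) = - (24 + 230400) = \left(-1\right) 230424 = -230424$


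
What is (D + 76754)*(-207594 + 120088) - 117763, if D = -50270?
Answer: -2317626667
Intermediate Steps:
(D + 76754)*(-207594 + 120088) - 117763 = (-50270 + 76754)*(-207594 + 120088) - 117763 = 26484*(-87506) - 117763 = -2317508904 - 117763 = -2317626667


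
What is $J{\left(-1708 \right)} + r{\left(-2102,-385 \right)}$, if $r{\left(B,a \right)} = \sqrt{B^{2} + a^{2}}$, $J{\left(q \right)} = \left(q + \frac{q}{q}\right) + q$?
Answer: $-3415 + \sqrt{4566629} \approx -1278.0$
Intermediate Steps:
$J{\left(q \right)} = 1 + 2 q$ ($J{\left(q \right)} = \left(q + 1\right) + q = \left(1 + q\right) + q = 1 + 2 q$)
$J{\left(-1708 \right)} + r{\left(-2102,-385 \right)} = \left(1 + 2 \left(-1708\right)\right) + \sqrt{\left(-2102\right)^{2} + \left(-385\right)^{2}} = \left(1 - 3416\right) + \sqrt{4418404 + 148225} = -3415 + \sqrt{4566629}$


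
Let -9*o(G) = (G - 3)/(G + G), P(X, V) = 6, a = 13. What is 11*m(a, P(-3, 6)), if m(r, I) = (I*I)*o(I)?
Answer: -11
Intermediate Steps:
o(G) = -(-3 + G)/(18*G) (o(G) = -(G - 3)/(9*(G + G)) = -(-3 + G)/(9*(2*G)) = -(-3 + G)*1/(2*G)/9 = -(-3 + G)/(18*G))
m(r, I) = I*(3 - I)/18 (m(r, I) = (I*I)*((3 - I)/(18*I)) = I²*((3 - I)/(18*I)) = I*(3 - I)/18)
11*m(a, P(-3, 6)) = 11*((1/18)*6*(3 - 1*6)) = 11*((1/18)*6*(3 - 6)) = 11*((1/18)*6*(-3)) = 11*(-1) = -11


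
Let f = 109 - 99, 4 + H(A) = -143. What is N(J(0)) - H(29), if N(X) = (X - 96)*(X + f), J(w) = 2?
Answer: -981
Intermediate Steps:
H(A) = -147 (H(A) = -4 - 143 = -147)
f = 10
N(X) = (-96 + X)*(10 + X) (N(X) = (X - 96)*(X + 10) = (-96 + X)*(10 + X))
N(J(0)) - H(29) = (-960 + 2² - 86*2) - 1*(-147) = (-960 + 4 - 172) + 147 = -1128 + 147 = -981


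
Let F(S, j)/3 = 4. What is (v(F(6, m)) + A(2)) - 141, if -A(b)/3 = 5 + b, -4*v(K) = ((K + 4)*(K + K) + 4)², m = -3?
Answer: -37798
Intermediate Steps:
F(S, j) = 12 (F(S, j) = 3*4 = 12)
v(K) = -(4 + 2*K*(4 + K))²/4 (v(K) = -((K + 4)*(K + K) + 4)²/4 = -((4 + K)*(2*K) + 4)²/4 = -(2*K*(4 + K) + 4)²/4 = -(4 + 2*K*(4 + K))²/4)
A(b) = -15 - 3*b (A(b) = -3*(5 + b) = -15 - 3*b)
(v(F(6, m)) + A(2)) - 141 = (-(2 + 12² + 4*12)² + (-15 - 3*2)) - 141 = (-(2 + 144 + 48)² + (-15 - 6)) - 141 = (-1*194² - 21) - 141 = (-1*37636 - 21) - 141 = (-37636 - 21) - 141 = -37657 - 141 = -37798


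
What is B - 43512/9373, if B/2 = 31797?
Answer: 85146150/1339 ≈ 63589.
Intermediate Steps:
B = 63594 (B = 2*31797 = 63594)
B - 43512/9373 = 63594 - 43512/9373 = 63594 - 43512*1/9373 = 63594 - 6216/1339 = 85146150/1339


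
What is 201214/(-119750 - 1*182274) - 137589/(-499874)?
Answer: -14756616725/37743486244 ≈ -0.39097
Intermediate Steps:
201214/(-119750 - 1*182274) - 137589/(-499874) = 201214/(-119750 - 182274) - 137589*(-1/499874) = 201214/(-302024) + 137589/499874 = 201214*(-1/302024) + 137589/499874 = -100607/151012 + 137589/499874 = -14756616725/37743486244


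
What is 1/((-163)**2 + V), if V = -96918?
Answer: -1/70349 ≈ -1.4215e-5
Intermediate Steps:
1/((-163)**2 + V) = 1/((-163)**2 - 96918) = 1/(26569 - 96918) = 1/(-70349) = -1/70349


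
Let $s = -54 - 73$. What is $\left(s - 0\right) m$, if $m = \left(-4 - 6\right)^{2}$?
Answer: $-12700$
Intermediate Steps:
$s = -127$ ($s = -54 - 73 = -127$)
$m = 100$ ($m = \left(-10\right)^{2} = 100$)
$\left(s - 0\right) m = \left(-127 - 0\right) 100 = \left(-127 + 0\right) 100 = \left(-127\right) 100 = -12700$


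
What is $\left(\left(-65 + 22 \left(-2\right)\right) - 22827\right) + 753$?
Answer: $-22183$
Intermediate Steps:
$\left(\left(-65 + 22 \left(-2\right)\right) - 22827\right) + 753 = \left(\left(-65 - 44\right) - 22827\right) + 753 = \left(-109 - 22827\right) + 753 = -22936 + 753 = -22183$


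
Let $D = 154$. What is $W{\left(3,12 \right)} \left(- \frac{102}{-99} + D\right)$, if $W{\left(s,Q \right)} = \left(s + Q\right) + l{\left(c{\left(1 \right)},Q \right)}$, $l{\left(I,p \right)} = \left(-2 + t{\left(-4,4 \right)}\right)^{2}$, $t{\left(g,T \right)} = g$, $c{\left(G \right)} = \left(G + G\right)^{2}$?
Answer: $\frac{86972}{11} \approx 7906.5$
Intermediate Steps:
$c{\left(G \right)} = 4 G^{2}$ ($c{\left(G \right)} = \left(2 G\right)^{2} = 4 G^{2}$)
$l{\left(I,p \right)} = 36$ ($l{\left(I,p \right)} = \left(-2 - 4\right)^{2} = \left(-6\right)^{2} = 36$)
$W{\left(s,Q \right)} = 36 + Q + s$ ($W{\left(s,Q \right)} = \left(s + Q\right) + 36 = \left(Q + s\right) + 36 = 36 + Q + s$)
$W{\left(3,12 \right)} \left(- \frac{102}{-99} + D\right) = \left(36 + 12 + 3\right) \left(- \frac{102}{-99} + 154\right) = 51 \left(\left(-102\right) \left(- \frac{1}{99}\right) + 154\right) = 51 \left(\frac{34}{33} + 154\right) = 51 \cdot \frac{5116}{33} = \frac{86972}{11}$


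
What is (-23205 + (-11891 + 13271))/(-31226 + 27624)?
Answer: 21825/3602 ≈ 6.0591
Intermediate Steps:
(-23205 + (-11891 + 13271))/(-31226 + 27624) = (-23205 + 1380)/(-3602) = -21825*(-1/3602) = 21825/3602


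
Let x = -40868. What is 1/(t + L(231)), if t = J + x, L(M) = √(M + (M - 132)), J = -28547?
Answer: -13883/963688379 - √330/4818441895 ≈ -1.4410e-5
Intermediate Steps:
L(M) = √(-132 + 2*M) (L(M) = √(M + (-132 + M)) = √(-132 + 2*M))
t = -69415 (t = -28547 - 40868 = -69415)
1/(t + L(231)) = 1/(-69415 + √(-132 + 2*231)) = 1/(-69415 + √(-132 + 462)) = 1/(-69415 + √330)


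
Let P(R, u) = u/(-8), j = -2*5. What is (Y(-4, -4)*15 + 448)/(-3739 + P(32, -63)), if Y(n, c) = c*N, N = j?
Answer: -8384/29849 ≈ -0.28088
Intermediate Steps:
j = -10
P(R, u) = -u/8 (P(R, u) = u*(-⅛) = -u/8)
N = -10
Y(n, c) = -10*c (Y(n, c) = c*(-10) = -10*c)
(Y(-4, -4)*15 + 448)/(-3739 + P(32, -63)) = (-10*(-4)*15 + 448)/(-3739 - ⅛*(-63)) = (40*15 + 448)/(-3739 + 63/8) = (600 + 448)/(-29849/8) = 1048*(-8/29849) = -8384/29849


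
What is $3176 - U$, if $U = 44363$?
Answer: $-41187$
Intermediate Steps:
$3176 - U = 3176 - 44363 = -41187$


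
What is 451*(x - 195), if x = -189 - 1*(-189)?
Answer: -87945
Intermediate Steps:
x = 0 (x = -189 + 189 = 0)
451*(x - 195) = 451*(0 - 195) = 451*(-195) = -87945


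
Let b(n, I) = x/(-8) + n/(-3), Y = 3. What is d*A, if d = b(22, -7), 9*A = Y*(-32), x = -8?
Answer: 608/9 ≈ 67.556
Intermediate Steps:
A = -32/3 (A = (3*(-32))/9 = (⅑)*(-96) = -32/3 ≈ -10.667)
b(n, I) = 1 - n/3 (b(n, I) = -8/(-8) + n/(-3) = -8*(-⅛) + n*(-⅓) = 1 - n/3)
d = -19/3 (d = 1 - ⅓*22 = 1 - 22/3 = -19/3 ≈ -6.3333)
d*A = -19/3*(-32/3) = 608/9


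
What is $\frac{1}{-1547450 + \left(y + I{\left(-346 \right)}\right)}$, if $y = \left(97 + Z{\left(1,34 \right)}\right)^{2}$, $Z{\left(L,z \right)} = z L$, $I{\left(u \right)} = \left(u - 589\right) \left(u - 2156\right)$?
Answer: $\frac{1}{809081} \approx 1.236 \cdot 10^{-6}$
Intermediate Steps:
$I{\left(u \right)} = \left(-2156 + u\right) \left(-589 + u\right)$ ($I{\left(u \right)} = \left(-589 + u\right) \left(-2156 + u\right) = \left(-2156 + u\right) \left(-589 + u\right)$)
$Z{\left(L,z \right)} = L z$
$y = 17161$ ($y = \left(97 + 1 \cdot 34\right)^{2} = \left(97 + 34\right)^{2} = 131^{2} = 17161$)
$\frac{1}{-1547450 + \left(y + I{\left(-346 \right)}\right)} = \frac{1}{-1547450 + \left(17161 + \left(1269884 + \left(-346\right)^{2} - -949770\right)\right)} = \frac{1}{-1547450 + \left(17161 + \left(1269884 + 119716 + 949770\right)\right)} = \frac{1}{-1547450 + \left(17161 + 2339370\right)} = \frac{1}{-1547450 + 2356531} = \frac{1}{809081}$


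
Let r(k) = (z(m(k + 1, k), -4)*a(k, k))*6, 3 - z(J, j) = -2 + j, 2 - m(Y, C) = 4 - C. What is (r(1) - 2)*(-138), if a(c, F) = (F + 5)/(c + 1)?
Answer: -22080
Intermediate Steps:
m(Y, C) = -2 + C (m(Y, C) = 2 - (4 - C) = 2 + (-4 + C) = -2 + C)
z(J, j) = 5 - j (z(J, j) = 3 - (-2 + j) = 3 + (2 - j) = 5 - j)
a(c, F) = (5 + F)/(1 + c)
r(k) = 54*(5 + k)/(1 + k) (r(k) = ((5 - 1*(-4))*((5 + k)/(1 + k)))*6 = ((5 + 4)*((5 + k)/(1 + k)))*6 = (9*((5 + k)/(1 + k)))*6 = (9*(5 + k)/(1 + k))*6 = 54*(5 + k)/(1 + k))
(r(1) - 2)*(-138) = (54*(5 + 1)/(1 + 1) - 2)*(-138) = (54*6/2 - 2)*(-138) = (54*(1/2)*6 - 2)*(-138) = (162 - 2)*(-138) = 160*(-138) = -22080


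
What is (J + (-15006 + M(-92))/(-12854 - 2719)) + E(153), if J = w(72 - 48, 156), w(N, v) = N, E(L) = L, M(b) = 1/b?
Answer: 254971285/1432716 ≈ 177.96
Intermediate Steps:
J = 24 (J = 72 - 48 = 24)
(J + (-15006 + M(-92))/(-12854 - 2719)) + E(153) = (24 + (-15006 + 1/(-92))/(-12854 - 2719)) + 153 = (24 + (-15006 - 1/92)/(-15573)) + 153 = (24 - 1380553/92*(-1/15573)) + 153 = (24 + 1380553/1432716) + 153 = 35765737/1432716 + 153 = 254971285/1432716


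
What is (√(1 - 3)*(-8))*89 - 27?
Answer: -27 - 712*I*√2 ≈ -27.0 - 1006.9*I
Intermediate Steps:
(√(1 - 3)*(-8))*89 - 27 = (√(-2)*(-8))*89 - 27 = ((I*√2)*(-8))*89 - 27 = -8*I*√2*89 - 27 = -712*I*√2 - 27 = -27 - 712*I*√2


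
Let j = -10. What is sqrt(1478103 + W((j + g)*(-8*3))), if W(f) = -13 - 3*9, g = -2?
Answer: sqrt(1478063) ≈ 1215.8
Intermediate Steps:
W(f) = -40 (W(f) = -13 - 27 = -40)
sqrt(1478103 + W((j + g)*(-8*3))) = sqrt(1478103 - 40) = sqrt(1478063)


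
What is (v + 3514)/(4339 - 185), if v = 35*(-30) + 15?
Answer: 37/62 ≈ 0.59677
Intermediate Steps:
v = -1035 (v = -1050 + 15 = -1035)
(v + 3514)/(4339 - 185) = (-1035 + 3514)/(4339 - 185) = 2479/4154 = 2479*(1/4154) = 37/62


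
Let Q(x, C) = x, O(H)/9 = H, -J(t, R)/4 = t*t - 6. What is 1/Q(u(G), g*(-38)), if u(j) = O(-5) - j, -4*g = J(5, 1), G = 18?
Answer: -1/63 ≈ -0.015873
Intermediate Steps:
J(t, R) = 24 - 4*t**2 (J(t, R) = -4*(t*t - 6) = -4*(t**2 - 6) = -4*(-6 + t**2) = 24 - 4*t**2)
O(H) = 9*H
g = 19 (g = -(24 - 4*5**2)/4 = -(24 - 4*25)/4 = -(24 - 100)/4 = -1/4*(-76) = 19)
u(j) = -45 - j (u(j) = 9*(-5) - j = -45 - j)
1/Q(u(G), g*(-38)) = 1/(-45 - 1*18) = 1/(-45 - 18) = 1/(-63) = -1/63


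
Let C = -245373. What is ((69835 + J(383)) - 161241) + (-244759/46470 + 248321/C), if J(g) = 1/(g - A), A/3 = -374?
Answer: -20916028036927685/228809831754 ≈ -91412.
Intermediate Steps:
A = -1122 (A = 3*(-374) = -1122)
J(g) = 1/(1122 + g) (J(g) = 1/(g - 1*(-1122)) = 1/(g + 1122) = 1/(1122 + g))
((69835 + J(383)) - 161241) + (-244759/46470 + 248321/C) = ((69835 + 1/(1122 + 383)) - 161241) + (-244759/46470 + 248321/(-245373)) = ((69835 + 1/1505) - 161241) + (-244759*1/46470 + 248321*(-1/245373)) = ((69835 + 1/1505) - 161241) + (-244759/46470 - 248321/245373) = (105101676/1505 - 161241) - 23865575659/3800827770 = -137566029/1505 - 23865575659/3800827770 = -20916028036927685/228809831754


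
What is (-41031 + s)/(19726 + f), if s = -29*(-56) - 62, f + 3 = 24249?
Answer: -39469/43972 ≈ -0.89759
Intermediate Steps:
f = 24246 (f = -3 + 24249 = 24246)
s = 1562 (s = 1624 - 62 = 1562)
(-41031 + s)/(19726 + f) = (-41031 + 1562)/(19726 + 24246) = -39469/43972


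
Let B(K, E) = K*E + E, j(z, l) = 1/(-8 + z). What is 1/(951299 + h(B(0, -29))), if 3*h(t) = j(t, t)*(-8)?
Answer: 111/105594197 ≈ 1.0512e-6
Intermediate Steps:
B(K, E) = E + E*K (B(K, E) = E*K + E = E + E*K)
h(t) = -8/(3*(-8 + t)) (h(t) = (-8/(-8 + t))/3 = -8/(3*(-8 + t)))
1/(951299 + h(B(0, -29))) = 1/(951299 - 8/(-24 + 3*(-29*(1 + 0)))) = 1/(951299 - 8/(-24 + 3*(-29*1))) = 1/(951299 - 8/(-24 + 3*(-29))) = 1/(951299 - 8/(-24 - 87)) = 1/(951299 - 8/(-111)) = 1/(951299 - 8*(-1/111)) = 1/(951299 + 8/111) = 1/(105594197/111) = 111/105594197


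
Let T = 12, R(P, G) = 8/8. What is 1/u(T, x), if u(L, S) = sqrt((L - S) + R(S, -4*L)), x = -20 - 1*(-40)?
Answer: -I*sqrt(7)/7 ≈ -0.37796*I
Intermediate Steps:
R(P, G) = 1 (R(P, G) = 8*(1/8) = 1)
x = 20 (x = -20 + 40 = 20)
u(L, S) = sqrt(1 + L - S) (u(L, S) = sqrt((L - S) + 1) = sqrt(1 + L - S))
1/u(T, x) = 1/(sqrt(1 + 12 - 1*20)) = 1/(sqrt(1 + 12 - 20)) = 1/(sqrt(-7)) = 1/(I*sqrt(7)) = -I*sqrt(7)/7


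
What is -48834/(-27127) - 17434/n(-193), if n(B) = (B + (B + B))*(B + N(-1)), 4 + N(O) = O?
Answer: 2562747655/1554946767 ≈ 1.6481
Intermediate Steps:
N(O) = -4 + O
n(B) = 3*B*(-5 + B) (n(B) = (B + (B + B))*(B + (-4 - 1)) = (B + 2*B)*(B - 5) = (3*B)*(-5 + B) = 3*B*(-5 + B))
-48834/(-27127) - 17434/n(-193) = -48834/(-27127) - 17434*(-1/(579*(-5 - 193))) = -48834*(-1/27127) - 17434/(3*(-193)*(-198)) = 48834/27127 - 17434/114642 = 48834/27127 - 17434*1/114642 = 48834/27127 - 8717/57321 = 2562747655/1554946767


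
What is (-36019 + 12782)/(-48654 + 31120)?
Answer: 23237/17534 ≈ 1.3253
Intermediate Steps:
(-36019 + 12782)/(-48654 + 31120) = -23237/(-17534) = -23237*(-1/17534) = 23237/17534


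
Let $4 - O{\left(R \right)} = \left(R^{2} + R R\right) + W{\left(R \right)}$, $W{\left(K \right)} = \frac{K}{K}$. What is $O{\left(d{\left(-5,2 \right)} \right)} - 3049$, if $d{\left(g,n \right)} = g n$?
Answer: $-3246$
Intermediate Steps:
$W{\left(K \right)} = 1$
$O{\left(R \right)} = 3 - 2 R^{2}$ ($O{\left(R \right)} = 4 - \left(\left(R^{2} + R R\right) + 1\right) = 4 - \left(\left(R^{2} + R^{2}\right) + 1\right) = 4 - \left(2 R^{2} + 1\right) = 4 - \left(1 + 2 R^{2}\right) = 3 - 2 R^{2}$)
$O{\left(d{\left(-5,2 \right)} \right)} - 3049 = \left(3 - 2 \left(\left(-5\right) 2\right)^{2}\right) - 3049 = \left(3 - 2 \left(-10\right)^{2}\right) - 3049 = \left(3 - 200\right) - 3049 = -197 - 3049 = -3246$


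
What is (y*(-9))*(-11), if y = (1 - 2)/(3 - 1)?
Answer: -99/2 ≈ -49.500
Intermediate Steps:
y = -½ (y = -1/2 = -1*½ = -½ ≈ -0.50000)
(y*(-9))*(-11) = -½*(-9)*(-11) = (9/2)*(-11) = -99/2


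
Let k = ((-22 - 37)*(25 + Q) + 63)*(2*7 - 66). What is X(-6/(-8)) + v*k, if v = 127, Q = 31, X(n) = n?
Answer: 85614259/4 ≈ 2.1404e+7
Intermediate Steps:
k = 168532 (k = ((-22 - 37)*(25 + 31) + 63)*(2*7 - 66) = (-59*56 + 63)*(14 - 66) = (-3304 + 63)*(-52) = -3241*(-52) = 168532)
X(-6/(-8)) + v*k = -6/(-8) + 127*168532 = -6*(-⅛) + 21403564 = ¾ + 21403564 = 85614259/4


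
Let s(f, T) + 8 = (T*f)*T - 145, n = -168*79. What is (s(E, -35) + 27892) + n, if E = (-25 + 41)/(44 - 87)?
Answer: 602481/43 ≈ 14011.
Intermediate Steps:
n = -13272
E = -16/43 (E = 16/(-43) = 16*(-1/43) = -16/43 ≈ -0.37209)
s(f, T) = -153 + f*T² (s(f, T) = -8 + ((T*f)*T - 145) = -8 + (f*T² - 145) = -8 + (-145 + f*T²) = -153 + f*T²)
(s(E, -35) + 27892) + n = ((-153 - 16/43*(-35)²) + 27892) - 13272 = ((-153 - 16/43*1225) + 27892) - 13272 = ((-153 - 19600/43) + 27892) - 13272 = (-26179/43 + 27892) - 13272 = 1173177/43 - 13272 = 602481/43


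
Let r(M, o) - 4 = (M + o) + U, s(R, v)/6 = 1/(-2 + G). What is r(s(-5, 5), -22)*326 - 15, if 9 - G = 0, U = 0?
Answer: -39225/7 ≈ -5603.6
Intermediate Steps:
G = 9 (G = 9 - 1*0 = 9 + 0 = 9)
s(R, v) = 6/7 (s(R, v) = 6/(-2 + 9) = 6/7)
r(M, o) = 4 + M + o (r(M, o) = 4 + ((M + o) + 0) = 4 + (M + o) = 4 + M + o)
r(s(-5, 5), -22)*326 - 15 = (4 + 6/7 - 22)*326 - 15 = -120/7*326 - 15 = -39120/7 - 15 = -39225/7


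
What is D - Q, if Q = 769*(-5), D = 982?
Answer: 4827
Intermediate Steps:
Q = -3845
D - Q = 982 - 1*(-3845) = 982 + 3845 = 4827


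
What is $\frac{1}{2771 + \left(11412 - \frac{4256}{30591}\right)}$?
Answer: $\frac{30591}{433867897} \approx 7.0508 \cdot 10^{-5}$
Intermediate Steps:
$\frac{1}{2771 + \left(11412 - \frac{4256}{30591}\right)} = \frac{1}{2771 + \frac{349100236}{30591}} = \frac{1}{\frac{433867897}{30591}} = \frac{30591}{433867897}$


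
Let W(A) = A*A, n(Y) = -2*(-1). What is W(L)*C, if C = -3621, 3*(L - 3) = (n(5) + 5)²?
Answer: -4060348/3 ≈ -1.3535e+6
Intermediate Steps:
n(Y) = 2
L = 58/3 (L = 3 + (2 + 5)²/3 = 3 + (⅓)*7² = 3 + (⅓)*49 = 3 + 49/3 = 58/3 ≈ 19.333)
W(A) = A²
W(L)*C = (58/3)²*(-3621) = (3364/9)*(-3621) = -4060348/3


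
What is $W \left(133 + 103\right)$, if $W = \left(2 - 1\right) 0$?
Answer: $0$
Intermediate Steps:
$W = 0$ ($W = 1 \cdot 0 = 0$)
$W \left(133 + 103\right) = 0 \left(133 + 103\right) = 0 \cdot 236 = 0$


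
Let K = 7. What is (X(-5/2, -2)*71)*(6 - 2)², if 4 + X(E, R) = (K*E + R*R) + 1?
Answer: -18744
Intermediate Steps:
X(E, R) = -3 + R² + 7*E (X(E, R) = -4 + ((7*E + R*R) + 1) = -4 + ((7*E + R²) + 1) = -4 + ((R² + 7*E) + 1) = -4 + (1 + R² + 7*E) = -3 + R² + 7*E)
(X(-5/2, -2)*71)*(6 - 2)² = ((-3 + (-2)² + 7*(-5/2))*71)*(6 - 2)² = ((-3 + 4 + 7*(-5*½))*71)*4² = ((-3 + 4 + 7*(-5/2))*71)*16 = ((-3 + 4 - 35/2)*71)*16 = -33/2*71*16 = -2343/2*16 = -18744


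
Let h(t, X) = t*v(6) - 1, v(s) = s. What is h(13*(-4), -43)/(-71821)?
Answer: 313/71821 ≈ 0.0043581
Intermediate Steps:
h(t, X) = -1 + 6*t (h(t, X) = t*6 - 1 = 6*t - 1 = -1 + 6*t)
h(13*(-4), -43)/(-71821) = (-1 + 6*(13*(-4)))/(-71821) = (-1 + 6*(-52))*(-1/71821) = (-1 - 312)*(-1/71821) = -313*(-1/71821) = 313/71821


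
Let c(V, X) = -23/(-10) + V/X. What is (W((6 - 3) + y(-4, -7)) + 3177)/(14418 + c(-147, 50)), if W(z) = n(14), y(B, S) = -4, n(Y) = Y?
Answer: 79775/360434 ≈ 0.22133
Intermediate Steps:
W(z) = 14
c(V, X) = 23/10 + V/X (c(V, X) = -23*(-⅒) + V/X = 23/10 + V/X)
(W((6 - 3) + y(-4, -7)) + 3177)/(14418 + c(-147, 50)) = (14 + 3177)/(14418 + (23/10 - 147/50)) = 3191/(14418 + (23/10 - 147*1/50)) = 3191/(14418 + (23/10 - 147/50)) = 3191/(14418 - 16/25) = 3191/(360434/25) = 3191*(25/360434) = 79775/360434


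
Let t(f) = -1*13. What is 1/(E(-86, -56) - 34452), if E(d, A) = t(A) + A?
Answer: -1/34521 ≈ -2.8968e-5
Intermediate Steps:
t(f) = -13
E(d, A) = -13 + A
1/(E(-86, -56) - 34452) = 1/((-13 - 56) - 34452) = 1/(-69 - 34452) = 1/(-34521) = -1/34521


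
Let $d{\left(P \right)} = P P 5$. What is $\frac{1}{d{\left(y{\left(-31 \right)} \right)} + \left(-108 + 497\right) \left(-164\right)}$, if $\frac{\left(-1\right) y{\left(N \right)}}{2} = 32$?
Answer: $- \frac{1}{43316} \approx -2.3086 \cdot 10^{-5}$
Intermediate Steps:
$y{\left(N \right)} = -64$ ($y{\left(N \right)} = \left(-2\right) 32 = -64$)
$d{\left(P \right)} = 5 P^{2}$ ($d{\left(P \right)} = P^{2} \cdot 5 = 5 P^{2}$)
$\frac{1}{d{\left(y{\left(-31 \right)} \right)} + \left(-108 + 497\right) \left(-164\right)} = \frac{1}{5 \left(-64\right)^{2} + \left(-108 + 497\right) \left(-164\right)} = \frac{1}{5 \cdot 4096 + 389 \left(-164\right)} = \frac{1}{20480 - 63796} = \frac{1}{-43316} = - \frac{1}{43316}$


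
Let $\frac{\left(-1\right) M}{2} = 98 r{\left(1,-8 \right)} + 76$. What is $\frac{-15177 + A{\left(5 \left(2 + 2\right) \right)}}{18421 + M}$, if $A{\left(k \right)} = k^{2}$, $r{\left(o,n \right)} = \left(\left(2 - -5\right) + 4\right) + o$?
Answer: $- \frac{14777}{15917} \approx -0.92838$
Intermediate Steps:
$r{\left(o,n \right)} = 11 + o$ ($r{\left(o,n \right)} = \left(\left(2 + 5\right) + 4\right) + o = \left(7 + 4\right) + o = 11 + o$)
$M = -2504$ ($M = - 2 \left(98 \left(11 + 1\right) + 76\right) = - 2 \left(98 \cdot 12 + 76\right) = - 2 \left(1176 + 76\right) = \left(-2\right) 1252 = -2504$)
$\frac{-15177 + A{\left(5 \left(2 + 2\right) \right)}}{18421 + M} = \frac{-15177 + \left(5 \left(2 + 2\right)\right)^{2}}{18421 - 2504} = \frac{-15177 + \left(5 \cdot 4\right)^{2}}{15917} = \left(-15177 + 20^{2}\right) \frac{1}{15917} = \left(-15177 + 400\right) \frac{1}{15917} = \left(-14777\right) \frac{1}{15917} = - \frac{14777}{15917}$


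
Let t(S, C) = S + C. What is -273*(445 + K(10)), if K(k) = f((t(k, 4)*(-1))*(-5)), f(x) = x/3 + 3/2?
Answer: -256529/2 ≈ -1.2826e+5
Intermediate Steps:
t(S, C) = C + S
f(x) = 3/2 + x/3 (f(x) = x*(1/3) + 3*(1/2) = x/3 + 3/2 = 3/2 + x/3)
K(k) = 49/6 + 5*k/3 (K(k) = 3/2 + (((4 + k)*(-1))*(-5))/3 = 3/2 + ((-4 - k)*(-5))/3 = 3/2 + (20 + 5*k)/3 = 3/2 + (20/3 + 5*k/3) = 49/6 + 5*k/3)
-273*(445 + K(10)) = -273*(445 + (49/6 + (5/3)*10)) = -273*(445 + (49/6 + 50/3)) = -273*(445 + 149/6) = -273*2819/6 = -256529/2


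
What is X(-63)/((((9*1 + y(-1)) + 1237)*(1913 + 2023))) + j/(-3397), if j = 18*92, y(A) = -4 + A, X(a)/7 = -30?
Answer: -1348261871/2765484112 ≈ -0.48753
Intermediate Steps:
X(a) = -210 (X(a) = 7*(-30) = -210)
j = 1656
X(-63)/((((9*1 + y(-1)) + 1237)*(1913 + 2023))) + j/(-3397) = -210*1/((1913 + 2023)*((9*1 + (-4 - 1)) + 1237)) + 1656/(-3397) = -210*1/(3936*((9 - 5) + 1237)) + 1656*(-1/3397) = -210*1/(3936*(4 + 1237)) - 1656/3397 = -210/(1241*3936) - 1656/3397 = -210/4884576 - 1656/3397 = -210*1/4884576 - 1656/3397 = -35/814096 - 1656/3397 = -1348261871/2765484112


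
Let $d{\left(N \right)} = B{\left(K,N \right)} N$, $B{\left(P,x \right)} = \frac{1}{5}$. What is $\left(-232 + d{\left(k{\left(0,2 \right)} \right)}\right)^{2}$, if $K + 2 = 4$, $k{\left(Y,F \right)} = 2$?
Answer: $\frac{1340964}{25} \approx 53639.0$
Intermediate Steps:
$K = 2$ ($K = -2 + 4 = 2$)
$B{\left(P,x \right)} = \frac{1}{5}$
$d{\left(N \right)} = \frac{N}{5}$
$\left(-232 + d{\left(k{\left(0,2 \right)} \right)}\right)^{2} = \left(-232 + \frac{1}{5} \cdot 2\right)^{2} = \left(-232 + \frac{2}{5}\right)^{2} = \left(- \frac{1158}{5}\right)^{2} = \frac{1340964}{25}$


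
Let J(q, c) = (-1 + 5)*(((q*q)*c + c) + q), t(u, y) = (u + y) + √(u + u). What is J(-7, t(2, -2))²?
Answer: 138384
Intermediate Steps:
t(u, y) = u + y + √2*√u (t(u, y) = (u + y) + √(2*u) = (u + y) + √2*√u = u + y + √2*√u)
J(q, c) = 4*c + 4*q + 4*c*q² (J(q, c) = 4*((q²*c + c) + q) = 4*((c*q² + c) + q) = 4*((c + c*q²) + q) = 4*(c + q + c*q²) = 4*c + 4*q + 4*c*q²)
J(-7, t(2, -2))² = (4*(2 - 2 + √2*√2) + 4*(-7) + 4*(2 - 2 + √2*√2)*(-7)²)² = (4*(2 - 2 + 2) - 28 + 4*(2 - 2 + 2)*49)² = (4*2 - 28 + 4*2*49)² = (8 - 28 + 392)² = 372² = 138384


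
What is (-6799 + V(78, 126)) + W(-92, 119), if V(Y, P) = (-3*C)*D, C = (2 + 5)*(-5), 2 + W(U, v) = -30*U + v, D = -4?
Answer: -4342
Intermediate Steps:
W(U, v) = -2 + v - 30*U (W(U, v) = -2 + (-30*U + v) = -2 + (v - 30*U) = -2 + v - 30*U)
C = -35 (C = 7*(-5) = -35)
V(Y, P) = -420 (V(Y, P) = -3*(-35)*(-4) = 105*(-4) = -420)
(-6799 + V(78, 126)) + W(-92, 119) = (-6799 - 420) + (-2 + 119 - 30*(-92)) = -7219 + (-2 + 119 + 2760) = -7219 + 2877 = -4342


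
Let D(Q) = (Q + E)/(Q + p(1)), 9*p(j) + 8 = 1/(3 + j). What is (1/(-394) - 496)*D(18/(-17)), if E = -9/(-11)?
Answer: -6331770/101849 ≈ -62.168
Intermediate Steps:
E = 9/11 (E = -9*(-1/11) = 9/11 ≈ 0.81818)
p(j) = -8/9 + 1/(9*(3 + j))
D(Q) = (9/11 + Q)/(-31/36 + Q) (D(Q) = (Q + 9/11)/(Q + (-23 - 8*1)/(9*(3 + 1))) = (9/11 + Q)/(Q + (⅑)*(-23 - 8)/4) = (9/11 + Q)/(Q + (⅑)*(¼)*(-31)) = (9/11 + Q)/(Q - 31/36) = (9/11 + Q)/(-31/36 + Q))
(1/(-394) - 496)*D(18/(-17)) = (1/(-394) - 496)*(36*(9 + 11*(18/(-17)))/(11*(-31 + 36*(18/(-17))))) = (-1/394 - 496)*(36*(9 + 11*(18*(-1/17)))/(11*(-31 + 36*(18*(-1/17))))) = -3517650*(9 + 11*(-18/17))/(2167*(-31 + 36*(-18/17))) = -3517650*(9 - 198/17)/(2167*(-31 - 648/17)) = -3517650*(-45)/(2167*(-1175/17)*17) = -3517650*(-17)*(-45)/(2167*1175*17) = -195425/394*324/2585 = -6331770/101849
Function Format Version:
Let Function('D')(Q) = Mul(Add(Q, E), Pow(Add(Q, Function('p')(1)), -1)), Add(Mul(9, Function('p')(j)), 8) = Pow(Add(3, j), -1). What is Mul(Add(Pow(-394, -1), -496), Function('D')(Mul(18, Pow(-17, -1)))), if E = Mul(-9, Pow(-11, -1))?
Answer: Rational(-6331770, 101849) ≈ -62.168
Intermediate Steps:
E = Rational(9, 11) (E = Mul(-9, Rational(-1, 11)) = Rational(9, 11) ≈ 0.81818)
Function('p')(j) = Add(Rational(-8, 9), Mul(Rational(1, 9), Pow(Add(3, j), -1)))
Function('D')(Q) = Mul(Pow(Add(Rational(-31, 36), Q), -1), Add(Rational(9, 11), Q)) (Function('D')(Q) = Mul(Add(Q, Rational(9, 11)), Pow(Add(Q, Mul(Rational(1, 9), Pow(Add(3, 1), -1), Add(-23, Mul(-8, 1)))), -1)) = Mul(Add(Rational(9, 11), Q), Pow(Add(Q, Mul(Rational(1, 9), Pow(4, -1), Add(-23, -8))), -1)) = Mul(Add(Rational(9, 11), Q), Pow(Add(Q, Mul(Rational(1, 9), Rational(1, 4), -31)), -1)) = Mul(Add(Rational(9, 11), Q), Pow(Add(Q, Rational(-31, 36)), -1)) = Mul(Add(Rational(9, 11), Q), Pow(Add(Rational(-31, 36), Q), -1)) = Mul(Pow(Add(Rational(-31, 36), Q), -1), Add(Rational(9, 11), Q)))
Mul(Add(Pow(-394, -1), -496), Function('D')(Mul(18, Pow(-17, -1)))) = Mul(Add(Pow(-394, -1), -496), Mul(Rational(36, 11), Pow(Add(-31, Mul(36, Mul(18, Pow(-17, -1)))), -1), Add(9, Mul(11, Mul(18, Pow(-17, -1)))))) = Mul(Add(Rational(-1, 394), -496), Mul(Rational(36, 11), Pow(Add(-31, Mul(36, Mul(18, Rational(-1, 17)))), -1), Add(9, Mul(11, Mul(18, Rational(-1, 17)))))) = Mul(Rational(-195425, 394), Mul(Rational(36, 11), Pow(Add(-31, Mul(36, Rational(-18, 17))), -1), Add(9, Mul(11, Rational(-18, 17))))) = Mul(Rational(-195425, 394), Mul(Rational(36, 11), Pow(Add(-31, Rational(-648, 17)), -1), Add(9, Rational(-198, 17)))) = Mul(Rational(-195425, 394), Mul(Rational(36, 11), Pow(Rational(-1175, 17), -1), Rational(-45, 17))) = Mul(Rational(-195425, 394), Mul(Rational(36, 11), Rational(-17, 1175), Rational(-45, 17))) = Mul(Rational(-195425, 394), Rational(324, 2585)) = Rational(-6331770, 101849)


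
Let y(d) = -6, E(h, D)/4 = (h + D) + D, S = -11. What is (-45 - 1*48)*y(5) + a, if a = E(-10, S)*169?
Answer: -21074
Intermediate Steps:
E(h, D) = 4*h + 8*D (E(h, D) = 4*((h + D) + D) = 4*((D + h) + D) = 4*(h + 2*D) = 4*h + 8*D)
a = -21632 (a = (4*(-10) + 8*(-11))*169 = (-40 - 88)*169 = -128*169 = -21632)
(-45 - 1*48)*y(5) + a = (-45 - 1*48)*(-6) - 21632 = (-45 - 48)*(-6) - 21632 = -93*(-6) - 21632 = 558 - 21632 = -21074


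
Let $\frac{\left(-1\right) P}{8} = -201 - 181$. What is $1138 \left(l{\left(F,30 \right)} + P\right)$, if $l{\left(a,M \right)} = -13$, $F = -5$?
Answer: $3462934$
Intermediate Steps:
$P = 3056$ ($P = - 8 \left(-201 - 181\right) = \left(-8\right) \left(-382\right) = 3056$)
$1138 \left(l{\left(F,30 \right)} + P\right) = 1138 \left(-13 + 3056\right) = 1138 \cdot 3043 = 3462934$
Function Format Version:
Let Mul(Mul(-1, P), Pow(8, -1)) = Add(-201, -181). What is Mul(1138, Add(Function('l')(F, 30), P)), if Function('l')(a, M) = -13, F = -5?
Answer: 3462934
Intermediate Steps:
P = 3056 (P = Mul(-8, Add(-201, -181)) = Mul(-8, -382) = 3056)
Mul(1138, Add(Function('l')(F, 30), P)) = Mul(1138, Add(-13, 3056)) = Mul(1138, 3043) = 3462934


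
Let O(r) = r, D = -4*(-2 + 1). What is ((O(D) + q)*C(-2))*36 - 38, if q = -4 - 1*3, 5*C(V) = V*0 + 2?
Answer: -406/5 ≈ -81.200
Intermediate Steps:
C(V) = 2/5 (C(V) = (V*0 + 2)/5 = (0 + 2)/5 = (1/5)*2 = 2/5)
D = 4 (D = -4*(-1) = 4)
q = -7 (q = -4 - 3 = -7)
((O(D) + q)*C(-2))*36 - 38 = ((4 - 7)*(2/5))*36 - 38 = -3*2/5*36 - 38 = -6/5*36 - 38 = -216/5 - 38 = -406/5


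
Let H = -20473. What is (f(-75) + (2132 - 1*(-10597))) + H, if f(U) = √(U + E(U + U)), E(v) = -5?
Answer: -7744 + 4*I*√5 ≈ -7744.0 + 8.9443*I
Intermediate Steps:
f(U) = √(-5 + U) (f(U) = √(U - 5) = √(-5 + U))
(f(-75) + (2132 - 1*(-10597))) + H = (√(-5 - 75) + (2132 - 1*(-10597))) - 20473 = (√(-80) + (2132 + 10597)) - 20473 = (4*I*√5 + 12729) - 20473 = (12729 + 4*I*√5) - 20473 = -7744 + 4*I*√5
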